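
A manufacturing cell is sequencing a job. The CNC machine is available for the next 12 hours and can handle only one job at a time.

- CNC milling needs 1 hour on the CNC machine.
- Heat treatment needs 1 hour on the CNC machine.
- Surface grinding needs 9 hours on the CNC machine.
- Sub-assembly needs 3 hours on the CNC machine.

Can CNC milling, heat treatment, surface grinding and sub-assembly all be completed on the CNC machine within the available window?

Running back to back, the jobs need 1 + 1 + 9 + 3 = 14 hours on the CNC machine.
Since 14 > 12, they cannot all fit.

No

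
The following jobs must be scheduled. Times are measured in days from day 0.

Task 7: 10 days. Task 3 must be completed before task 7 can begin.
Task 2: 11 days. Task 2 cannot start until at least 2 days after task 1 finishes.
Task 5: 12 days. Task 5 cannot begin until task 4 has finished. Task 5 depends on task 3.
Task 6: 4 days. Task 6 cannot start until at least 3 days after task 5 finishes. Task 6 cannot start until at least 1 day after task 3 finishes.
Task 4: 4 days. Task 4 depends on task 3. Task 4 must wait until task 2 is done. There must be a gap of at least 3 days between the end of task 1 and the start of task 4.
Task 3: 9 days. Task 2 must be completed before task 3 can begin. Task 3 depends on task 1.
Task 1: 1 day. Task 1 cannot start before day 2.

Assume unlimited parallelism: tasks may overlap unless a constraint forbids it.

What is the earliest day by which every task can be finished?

Task 1 waits on its own release at day 2, so it starts at day 2 and finishes at 2 + 1 = day 3.
Task 2 waits on task 1 (finishes day 3, plus 2-day gap → day 5), so it starts at day 5 and finishes at 5 + 11 = day 16.
Task 3 cannot start until task 2 (finishes day 16); task 1 (finishes day 3). The controlling bound is day 16, so task 3 finishes at 16 + 9 = day 25.
Task 7 cannot begin until task 3 (finishes day 25). It runs from day 25 to 25 + 10 = day 35.
Task 4 needs all of task 3 (finishes day 25); task 2 (finishes day 16); task 1 (finishes day 3, plus 3-day gap → day 6). That puts its earliest start at day 25; it finishes at 25 + 4 = day 29.
Task 5 has to wait for task 4 (finishes day 29); task 3 (finishes day 25). The latest of these is day 29, so task 5 runs day 29 to 29 + 12 = day 41.
For task 6: task 5 (finishes day 41, plus 3-day gap → day 44); task 3 (finishes day 25, plus 1-day gap → day 26). Taking the maximum gives a start of day 44, and it finishes at 44 + 4 = day 48.
All tasks are finished once the last one completes. Finish times: Task 1 at 3, Task 2 at 16, Task 3 at 25, Task 4 at 29, Task 5 at 41, Task 6 at 48, Task 7 at 35. The latest is day 48.

48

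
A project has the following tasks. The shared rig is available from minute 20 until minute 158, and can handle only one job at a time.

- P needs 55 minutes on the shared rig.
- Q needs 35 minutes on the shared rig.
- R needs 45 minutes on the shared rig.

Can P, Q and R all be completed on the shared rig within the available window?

The shared rig window is 158 − 20 = 138 minutes.
Running back to back, the jobs need 55 + 35 + 45 = 135 minutes on the shared rig.
Since 135 ≤ 138, they fit within the window.

Yes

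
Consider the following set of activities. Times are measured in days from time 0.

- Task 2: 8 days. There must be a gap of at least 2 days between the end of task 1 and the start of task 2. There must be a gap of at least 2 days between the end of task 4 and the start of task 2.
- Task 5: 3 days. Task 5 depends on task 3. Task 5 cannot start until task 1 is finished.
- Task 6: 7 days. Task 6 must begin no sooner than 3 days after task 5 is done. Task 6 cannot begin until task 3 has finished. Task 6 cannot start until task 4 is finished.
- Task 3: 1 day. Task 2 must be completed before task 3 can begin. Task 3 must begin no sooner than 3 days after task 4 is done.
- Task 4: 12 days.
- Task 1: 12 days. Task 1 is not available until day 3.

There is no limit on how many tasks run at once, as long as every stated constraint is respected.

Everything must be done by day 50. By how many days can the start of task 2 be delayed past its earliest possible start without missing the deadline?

Task 4 can start immediately at day 0; it finishes at day 12.
Task 1 cannot begin until its own release at day 3. It runs from day 3 to 3 + 12 = day 15.
Task 2 needs all of task 1 (finishes day 15, plus 2-day gap → day 17); task 4 (finishes day 12, plus 2-day gap → day 14). That puts its earliest start at day 17; it finishes at 17 + 8 = day 25.

Working backward from the deadline:
To finish by day 50, task 6 (duration 7) must start no later than day 43.
Since task 6 (must start by day 43, minus 3-day gap → day 40) depends on it, task 5 must finish by day 40. Backing off its 3-day duration gives a latest start of day 37.
Task 3 must finish in time for task 5 (must start by day 37); task 6 (must start by day 43). The tightest is day 37, so task 3 must start by 37 − 1 = day 36.
Task 2 must finish before task 3 (must start by day 36). With an 8-day duration, task 2 must start by 36 − 8 = day 28.
So task 2 can start as early as day 17 and as late as day 28, giving 28 − 17 = 11 days of slack.

11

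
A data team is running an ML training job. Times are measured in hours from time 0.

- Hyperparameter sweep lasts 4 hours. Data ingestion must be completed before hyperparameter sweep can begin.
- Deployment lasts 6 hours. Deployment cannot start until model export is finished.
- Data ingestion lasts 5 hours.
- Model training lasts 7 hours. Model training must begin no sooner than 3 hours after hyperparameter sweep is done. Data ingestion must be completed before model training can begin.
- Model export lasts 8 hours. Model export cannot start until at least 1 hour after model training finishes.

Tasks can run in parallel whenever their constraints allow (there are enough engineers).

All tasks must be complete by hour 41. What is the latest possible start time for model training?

19

Deployment has no dependents, so it just needs to finish by hour 41. Starting by 41 − 6 = hour 35 achieves that.
Model export feeds into deployment (must start by hour 35); so model export must finish by hour 35 and therefore start by hour 27.
Model training must finish before model export (must start by hour 27, minus 1-hour gap → hour 26). With a 7-hour duration, model training must start by 26 − 7 = hour 19.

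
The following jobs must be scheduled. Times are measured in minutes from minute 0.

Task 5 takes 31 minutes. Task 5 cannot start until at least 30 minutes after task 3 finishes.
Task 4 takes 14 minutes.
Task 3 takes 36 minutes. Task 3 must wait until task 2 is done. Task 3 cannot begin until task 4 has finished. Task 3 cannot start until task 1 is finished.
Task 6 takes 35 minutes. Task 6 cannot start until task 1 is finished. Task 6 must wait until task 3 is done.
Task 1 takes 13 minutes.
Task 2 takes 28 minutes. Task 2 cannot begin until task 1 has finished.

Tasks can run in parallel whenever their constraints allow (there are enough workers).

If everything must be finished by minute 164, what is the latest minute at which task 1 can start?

26

To finish by minute 164, task 5 (duration 31) must start no later than minute 133.
Task 6 must finish by minute 164; it takes 35 minutes, so it must start by 164 − 35 = minute 129.
Task 3 must finish in time for task 5 (must start by minute 133, minus 30-minute gap → minute 103); task 6 (must start by minute 129). The tightest is minute 103, so task 3 must start by 103 − 36 = minute 67.
Task 2 has to be done before task 3 (must start by minute 67). That means finishing by minute 67, i.e. starting by 67 − 28 = minute 39.
Task 1 has several dependents: task 2 (must start by minute 39); task 3 (must start by minute 67); task 6 (must start by minute 129). The earliest of those limits is minute 39, so task 1 must start by 39 − 13 = minute 26.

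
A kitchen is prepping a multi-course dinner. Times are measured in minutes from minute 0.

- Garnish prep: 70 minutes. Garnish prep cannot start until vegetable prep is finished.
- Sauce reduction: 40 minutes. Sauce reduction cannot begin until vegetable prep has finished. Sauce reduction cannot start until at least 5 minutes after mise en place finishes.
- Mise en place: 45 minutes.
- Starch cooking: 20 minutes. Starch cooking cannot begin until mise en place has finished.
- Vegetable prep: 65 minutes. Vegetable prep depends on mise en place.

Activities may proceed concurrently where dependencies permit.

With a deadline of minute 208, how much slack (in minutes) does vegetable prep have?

28

Mise en place has no prerequisites, so it starts at minute 0 and finishes at minute 45.
Vegetable prep cannot begin until mise en place (finishes minute 45). It runs from minute 45 to 45 + 65 = minute 110.

Working backward from the deadline:
Nothing follows sauce reduction; the deadline of minute 208 is its only limit. It must start by 208 − 40 = minute 168.
To finish by minute 208, garnish prep (duration 70) must start no later than minute 138.
Vegetable prep has several dependents: sauce reduction (must start by minute 168); garnish prep (must start by minute 138). The earliest of those limits is minute 138, so vegetable prep must start by 138 − 65 = minute 73.
So vegetable prep can start as early as minute 45 and as late as minute 73, giving 73 − 45 = 28 minutes of slack.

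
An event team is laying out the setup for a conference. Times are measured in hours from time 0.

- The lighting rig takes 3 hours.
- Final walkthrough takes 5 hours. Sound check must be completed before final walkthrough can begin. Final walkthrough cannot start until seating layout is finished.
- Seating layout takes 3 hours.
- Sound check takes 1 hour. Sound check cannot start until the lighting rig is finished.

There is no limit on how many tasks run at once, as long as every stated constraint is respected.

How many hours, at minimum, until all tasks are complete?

9

Seating layout can start immediately at hour 0; it finishes at hour 3.
Nothing blocks the lighting rig, so it runs from hour 0 to hour 3.
After the lighting rig (finishes hour 3), sound check can start at hour 3 and finishes at hour 4.
For final walkthrough: sound check (finishes hour 4); seating layout (finishes hour 3). Taking the maximum gives a start of hour 4, and it finishes at 4 + 5 = hour 9.
All tasks are finished once the last one completes. Finish times: The lighting rig at 3, Seating layout at 3, Sound check at 4, Final walkthrough at 9. The latest is hour 9.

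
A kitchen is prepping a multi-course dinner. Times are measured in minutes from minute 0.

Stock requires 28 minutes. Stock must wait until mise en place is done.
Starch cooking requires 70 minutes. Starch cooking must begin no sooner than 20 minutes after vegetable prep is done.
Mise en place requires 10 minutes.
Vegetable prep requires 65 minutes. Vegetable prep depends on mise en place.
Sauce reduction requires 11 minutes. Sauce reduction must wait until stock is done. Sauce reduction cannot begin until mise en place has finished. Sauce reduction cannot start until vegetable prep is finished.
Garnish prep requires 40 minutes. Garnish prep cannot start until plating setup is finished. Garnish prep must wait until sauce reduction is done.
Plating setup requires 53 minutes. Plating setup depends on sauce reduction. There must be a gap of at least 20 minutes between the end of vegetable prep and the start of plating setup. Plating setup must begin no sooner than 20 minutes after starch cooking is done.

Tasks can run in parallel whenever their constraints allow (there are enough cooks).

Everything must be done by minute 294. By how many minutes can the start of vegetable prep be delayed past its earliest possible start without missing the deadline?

16

Mise en place has no prerequisites, so it starts at minute 0 and finishes at minute 10.
Vegetable prep waits on mise en place (finishes minute 10), so it starts at minute 10 and finishes at 10 + 65 = minute 75.

Working backward from the deadline:
Garnish prep has no dependents, so it just needs to finish by minute 294. Starting by 294 − 40 = minute 254 achieves that.
Plating setup must finish before garnish prep (must start by minute 254). With a 53-minute duration, plating setup must start by 254 − 53 = minute 201.
Sauce reduction has several dependents: plating setup (must start by minute 201); garnish prep (must start by minute 254). The earliest of those limits is minute 201, so sauce reduction must start by 201 − 11 = minute 190.
Since plating setup (must start by minute 201, minus 20-minute gap → minute 181) depends on it, starch cooking must finish by minute 181. Backing off its 70-minute duration gives a latest start of minute 111.
Vegetable prep feeds sauce reduction (must start by minute 190); starch cooking (must start by minute 111, minus 20-minute gap → minute 91); plating setup (must start by minute 201, minus 20-minute gap → minute 181). Taking the minimum, vegetable prep must finish by minute 91 and start by 91 − 65 = minute 26.
So vegetable prep can start as early as minute 10 and as late as minute 26, giving 26 − 10 = 16 minutes of slack.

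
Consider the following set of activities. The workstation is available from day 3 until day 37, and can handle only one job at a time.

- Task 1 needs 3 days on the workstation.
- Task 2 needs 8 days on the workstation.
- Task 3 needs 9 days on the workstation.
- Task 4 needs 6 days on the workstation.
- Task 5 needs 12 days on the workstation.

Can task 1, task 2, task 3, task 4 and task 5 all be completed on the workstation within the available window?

The workstation window is 37 − 3 = 34 days.
Running back to back, the jobs need 3 + 8 + 9 + 6 + 12 = 38 days on the workstation.
Since 38 > 34, they cannot all fit.

No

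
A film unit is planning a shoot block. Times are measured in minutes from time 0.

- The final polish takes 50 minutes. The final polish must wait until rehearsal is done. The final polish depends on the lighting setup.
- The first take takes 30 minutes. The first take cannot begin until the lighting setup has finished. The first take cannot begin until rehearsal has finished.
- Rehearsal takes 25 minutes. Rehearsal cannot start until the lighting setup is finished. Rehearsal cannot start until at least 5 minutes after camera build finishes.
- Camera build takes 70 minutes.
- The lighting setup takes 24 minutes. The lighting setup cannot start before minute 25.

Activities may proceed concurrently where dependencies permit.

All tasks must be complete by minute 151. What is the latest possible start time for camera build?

1

The final polish has no dependents, so it just needs to finish by minute 151. Starting by 151 − 50 = minute 101 achieves that.
To finish by minute 151, the first take (duration 30) must start no later than minute 121.
Rehearsal feeds the final polish (must start by minute 101); the first take (must start by minute 121). Taking the minimum, rehearsal must finish by minute 101 and start by 101 − 25 = minute 76.
Since rehearsal (must start by minute 76, minus 5-minute gap → minute 71) depends on it, camera build must finish by minute 71. Backing off its 70-minute duration gives a latest start of minute 1.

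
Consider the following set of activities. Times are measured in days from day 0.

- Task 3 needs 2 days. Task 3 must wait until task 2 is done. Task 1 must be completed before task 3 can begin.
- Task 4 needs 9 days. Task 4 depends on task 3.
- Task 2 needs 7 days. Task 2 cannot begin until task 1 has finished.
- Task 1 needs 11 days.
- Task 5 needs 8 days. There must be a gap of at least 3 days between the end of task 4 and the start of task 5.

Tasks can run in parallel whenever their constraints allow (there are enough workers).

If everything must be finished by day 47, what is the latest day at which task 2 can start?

To finish by day 47, task 5 (duration 8) must start no later than day 39.
Since task 5 (must start by day 39, minus 3-day gap → day 36) depends on it, task 4 must finish by day 36. Backing off its 9-day duration gives a latest start of day 27.
Task 3 must finish before task 4 (must start by day 27). With a 2-day duration, task 3 must start by 27 − 2 = day 25.
Task 2 must finish before task 3 (must start by day 25). With a 7-day duration, task 2 must start by 25 − 7 = day 18.

18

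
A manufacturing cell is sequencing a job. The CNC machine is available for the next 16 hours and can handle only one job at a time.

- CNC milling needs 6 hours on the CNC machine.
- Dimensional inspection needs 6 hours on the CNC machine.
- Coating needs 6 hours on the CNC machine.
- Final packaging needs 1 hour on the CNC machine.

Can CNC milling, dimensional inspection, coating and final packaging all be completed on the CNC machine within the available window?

No

Running back to back, the jobs need 6 + 6 + 6 + 1 = 19 hours on the CNC machine.
Since 19 > 16, they cannot all fit.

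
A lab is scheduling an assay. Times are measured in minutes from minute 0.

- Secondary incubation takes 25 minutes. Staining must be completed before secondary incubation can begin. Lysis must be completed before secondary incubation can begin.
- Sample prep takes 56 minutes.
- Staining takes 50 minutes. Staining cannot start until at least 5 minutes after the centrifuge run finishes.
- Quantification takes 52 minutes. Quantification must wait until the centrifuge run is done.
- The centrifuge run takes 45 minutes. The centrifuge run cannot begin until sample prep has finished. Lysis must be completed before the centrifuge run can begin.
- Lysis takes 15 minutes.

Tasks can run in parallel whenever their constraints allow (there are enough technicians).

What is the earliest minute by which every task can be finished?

181

Nothing blocks lysis, so it runs from minute 0 to minute 15.
Nothing blocks sample prep, so it runs from minute 0 to minute 56.
The centrifuge run has to wait for sample prep (finishes minute 56); lysis (finishes minute 15). The latest of these is minute 56, so the centrifuge run runs minute 56 to 56 + 45 = minute 101.
After the centrifuge run (finishes minute 101), quantification can start at minute 101 and finishes at minute 153.
After the centrifuge run (finishes minute 101, plus 5-minute gap → minute 106), staining can start at minute 106 and finishes at minute 156.
Secondary incubation has to wait for staining (finishes minute 156); lysis (finishes minute 15). The latest of these is minute 156, so secondary incubation runs minute 156 to 156 + 25 = minute 181.
All tasks are finished once the last one completes. Finish times: Sample prep at 56, Lysis at 15, The centrifuge run at 101, Staining at 156, Secondary incubation at 181, Quantification at 153. The latest is minute 181.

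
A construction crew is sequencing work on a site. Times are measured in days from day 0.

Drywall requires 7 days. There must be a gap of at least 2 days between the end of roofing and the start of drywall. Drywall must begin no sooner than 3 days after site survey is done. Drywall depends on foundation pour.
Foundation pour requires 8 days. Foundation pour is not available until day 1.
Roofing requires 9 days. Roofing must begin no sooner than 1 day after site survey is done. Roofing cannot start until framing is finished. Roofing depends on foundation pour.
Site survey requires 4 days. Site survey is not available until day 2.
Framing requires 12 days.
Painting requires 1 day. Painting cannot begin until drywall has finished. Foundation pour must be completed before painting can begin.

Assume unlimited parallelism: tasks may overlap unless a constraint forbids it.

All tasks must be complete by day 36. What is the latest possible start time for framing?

5

Painting must finish by day 36; it takes 1 day, so it must start by 36 − 1 = day 35.
Drywall has to be done before painting (must start by day 35). That means finishing by day 35, i.e. starting by 35 − 7 = day 28.
Since drywall (must start by day 28, minus 2-day gap → day 26) depends on it, roofing must finish by day 26. Backing off its 9-day duration gives a latest start of day 17.
Framing feeds into roofing (must start by day 17); so framing must finish by day 17 and therefore start by day 5.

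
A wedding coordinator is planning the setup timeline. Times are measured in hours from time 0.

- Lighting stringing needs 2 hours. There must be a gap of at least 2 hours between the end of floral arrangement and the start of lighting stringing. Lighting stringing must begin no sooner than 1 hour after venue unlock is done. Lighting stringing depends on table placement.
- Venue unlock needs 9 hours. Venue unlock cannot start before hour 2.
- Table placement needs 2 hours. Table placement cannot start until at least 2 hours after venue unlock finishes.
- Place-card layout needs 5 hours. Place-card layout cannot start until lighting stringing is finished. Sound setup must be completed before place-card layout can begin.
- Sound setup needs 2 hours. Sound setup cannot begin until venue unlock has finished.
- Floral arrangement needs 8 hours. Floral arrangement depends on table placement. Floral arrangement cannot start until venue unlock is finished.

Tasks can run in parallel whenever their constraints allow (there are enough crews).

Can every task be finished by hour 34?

Yes

Venue unlock cannot begin until its own release at hour 2. It runs from hour 2 to 2 + 9 = hour 11.
After venue unlock (finishes hour 11), sound setup can start at hour 11 and finishes at hour 13.
After venue unlock (finishes hour 11, plus 2-hour gap → hour 13), table placement can start at hour 13 and finishes at hour 15.
For floral arrangement: table placement (finishes hour 15); venue unlock (finishes hour 11). Taking the maximum gives a start of hour 15, and it finishes at 15 + 8 = hour 23.
Lighting stringing has to wait for floral arrangement (finishes hour 23, plus 2-hour gap → hour 25); venue unlock (finishes hour 11, plus 1-hour gap → hour 12); table placement (finishes hour 15). The latest of these is hour 25, so lighting stringing runs hour 25 to 25 + 2 = hour 27.
Place-card layout needs all of lighting stringing (finishes hour 27); sound setup (finishes hour 13). That puts its earliest start at hour 27; it finishes at 27 + 5 = hour 32.
Every task is finished by hour 32, which is no later than the deadline of 34, so the schedule is feasible.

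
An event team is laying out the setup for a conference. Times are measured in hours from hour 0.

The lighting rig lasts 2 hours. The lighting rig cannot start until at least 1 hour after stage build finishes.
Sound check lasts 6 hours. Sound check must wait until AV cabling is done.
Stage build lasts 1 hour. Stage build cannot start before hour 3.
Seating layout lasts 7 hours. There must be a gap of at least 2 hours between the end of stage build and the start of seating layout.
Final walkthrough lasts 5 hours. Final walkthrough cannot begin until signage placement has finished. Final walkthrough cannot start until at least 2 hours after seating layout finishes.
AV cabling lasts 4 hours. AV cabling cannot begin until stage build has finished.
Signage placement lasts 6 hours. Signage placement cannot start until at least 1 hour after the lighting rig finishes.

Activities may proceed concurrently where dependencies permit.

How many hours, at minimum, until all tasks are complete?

20

Stage build cannot begin until its own release at hour 3. It runs from hour 3 to 3 + 1 = hour 4.
After stage build (finishes hour 4, plus 2-hour gap → hour 6), seating layout can start at hour 6 and finishes at hour 13.
After stage build (finishes hour 4), AV cabling can start at hour 4 and finishes at hour 8.
After AV cabling (finishes hour 8), sound check can start at hour 8 and finishes at hour 14.
The lighting rig cannot begin until stage build (finishes hour 4, plus 1-hour gap → hour 5). It runs from hour 5 to 5 + 2 = hour 7.
Signage placement waits on the lighting rig (finishes hour 7, plus 1-hour gap → hour 8), so it starts at hour 8 and finishes at 8 + 6 = hour 14.
Final walkthrough cannot start until signage placement (finishes hour 14); seating layout (finishes hour 13, plus 2-hour gap → hour 15). The controlling bound is hour 15, so final walkthrough finishes at 15 + 5 = hour 20.
All tasks are finished once the last one completes. Finish times: Stage build at 4, The lighting rig at 7, AV cabling at 8, Seating layout at 13, Signage placement at 14, Sound check at 14, Final walkthrough at 20. The latest is hour 20.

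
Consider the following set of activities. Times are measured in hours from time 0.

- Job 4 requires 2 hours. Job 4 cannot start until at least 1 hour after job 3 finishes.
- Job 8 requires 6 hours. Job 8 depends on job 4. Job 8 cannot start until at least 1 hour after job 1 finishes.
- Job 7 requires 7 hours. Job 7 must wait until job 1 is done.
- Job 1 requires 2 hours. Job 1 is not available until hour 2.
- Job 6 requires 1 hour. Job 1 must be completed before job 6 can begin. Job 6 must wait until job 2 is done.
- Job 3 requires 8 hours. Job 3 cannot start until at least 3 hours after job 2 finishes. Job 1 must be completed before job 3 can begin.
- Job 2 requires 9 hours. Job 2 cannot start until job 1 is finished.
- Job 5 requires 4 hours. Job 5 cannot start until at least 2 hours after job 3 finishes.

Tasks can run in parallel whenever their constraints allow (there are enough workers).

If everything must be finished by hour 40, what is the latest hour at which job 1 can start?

Nothing follows job 8; the deadline of hour 40 is its only limit. It must start by 40 − 6 = hour 34.
Job 4 has to be done before job 8 (must start by hour 34). That means finishing by hour 34, i.e. starting by 34 − 2 = hour 32.
Nothing follows job 5; the deadline of hour 40 is its only limit. It must start by 40 − 4 = hour 36.
Job 3 has several dependents: job 4 (must start by hour 32, minus 1-hour gap → hour 31); job 5 (must start by hour 36, minus 2-hour gap → hour 34). The earliest of those limits is hour 31, so job 3 must start by 31 − 8 = hour 23.
Nothing follows job 6; the deadline of hour 40 is its only limit. It must start by 40 − 1 = hour 39.
Job 2 feeds job 3 (must start by hour 23, minus 3-hour gap → hour 20); job 6 (must start by hour 39). Taking the minimum, job 2 must finish by hour 20 and start by 20 − 9 = hour 11.
Job 7 must finish by hour 40; it takes 7 hours, so it must start by 40 − 7 = hour 33.
Job 1 has several dependents: job 2 (must start by hour 11); job 3 (must start by hour 23); job 6 (must start by hour 39); job 7 (must start by hour 33); job 8 (must start by hour 34, minus 1-hour gap → hour 33). The earliest of those limits is hour 11, so job 1 must start by 11 − 2 = hour 9.

9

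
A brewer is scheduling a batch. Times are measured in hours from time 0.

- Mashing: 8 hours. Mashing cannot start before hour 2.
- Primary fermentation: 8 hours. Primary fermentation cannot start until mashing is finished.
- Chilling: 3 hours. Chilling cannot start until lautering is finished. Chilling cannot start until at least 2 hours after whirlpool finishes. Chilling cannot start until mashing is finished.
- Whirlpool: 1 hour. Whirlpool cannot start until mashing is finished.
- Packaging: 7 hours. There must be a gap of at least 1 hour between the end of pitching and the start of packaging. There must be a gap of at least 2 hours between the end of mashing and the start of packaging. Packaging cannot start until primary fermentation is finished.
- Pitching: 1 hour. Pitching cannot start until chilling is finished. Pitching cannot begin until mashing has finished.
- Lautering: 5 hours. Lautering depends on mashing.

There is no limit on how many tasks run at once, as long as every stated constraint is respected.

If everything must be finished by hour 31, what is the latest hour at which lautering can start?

Packaging has no dependents, so it just needs to finish by hour 31. Starting by 31 − 7 = hour 24 achieves that.
Pitching has to be done before packaging (must start by hour 24, minus 1-hour gap → hour 23). That means finishing by hour 23, i.e. starting by 23 − 1 = hour 22.
Since pitching (must start by hour 22) depends on it, chilling must finish by hour 22. Backing off its 3-hour duration gives a latest start of hour 19.
Since chilling (must start by hour 19) depends on it, lautering must finish by hour 19. Backing off its 5-hour duration gives a latest start of hour 14.

14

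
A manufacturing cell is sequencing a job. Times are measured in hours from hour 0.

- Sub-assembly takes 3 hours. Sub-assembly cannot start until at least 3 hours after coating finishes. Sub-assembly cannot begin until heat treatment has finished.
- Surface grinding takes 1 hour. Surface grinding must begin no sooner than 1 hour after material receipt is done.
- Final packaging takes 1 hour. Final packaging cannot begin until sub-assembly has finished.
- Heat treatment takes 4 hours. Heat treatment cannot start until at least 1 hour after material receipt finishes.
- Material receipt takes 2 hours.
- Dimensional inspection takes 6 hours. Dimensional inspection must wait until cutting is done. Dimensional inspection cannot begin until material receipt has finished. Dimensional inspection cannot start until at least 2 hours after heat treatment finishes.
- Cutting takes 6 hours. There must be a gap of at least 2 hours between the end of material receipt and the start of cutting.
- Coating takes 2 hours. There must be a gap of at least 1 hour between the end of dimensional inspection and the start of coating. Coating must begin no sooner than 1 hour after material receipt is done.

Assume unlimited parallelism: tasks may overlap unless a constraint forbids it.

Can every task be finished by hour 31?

Material receipt has no prerequisites, so it starts at hour 0 and finishes at hour 2.
Surface grinding waits on material receipt (finishes hour 2, plus 1-hour gap → hour 3), so it starts at hour 3 and finishes at 3 + 1 = hour 4.
Heat treatment cannot begin until material receipt (finishes hour 2, plus 1-hour gap → hour 3). It runs from hour 3 to 3 + 4 = hour 7.
Cutting cannot begin until material receipt (finishes hour 2, plus 2-hour gap → hour 4). It runs from hour 4 to 4 + 6 = hour 10.
Dimensional inspection cannot start until cutting (finishes hour 10); material receipt (finishes hour 2); heat treatment (finishes hour 7, plus 2-hour gap → hour 9). The controlling bound is hour 10, so dimensional inspection finishes at 10 + 6 = hour 16.
Coating has to wait for dimensional inspection (finishes hour 16, plus 1-hour gap → hour 17); material receipt (finishes hour 2, plus 1-hour gap → hour 3). The latest of these is hour 17, so coating runs hour 17 to 17 + 2 = hour 19.
Sub-assembly cannot start until coating (finishes hour 19, plus 3-hour gap → hour 22); heat treatment (finishes hour 7). The controlling bound is hour 22, so sub-assembly finishes at 22 + 3 = hour 25.
Final packaging waits on sub-assembly (finishes hour 25), so it starts at hour 25 and finishes at 25 + 1 = hour 26.
Every task is finished by hour 26, which is no later than the deadline of 31, so the schedule is feasible.

Yes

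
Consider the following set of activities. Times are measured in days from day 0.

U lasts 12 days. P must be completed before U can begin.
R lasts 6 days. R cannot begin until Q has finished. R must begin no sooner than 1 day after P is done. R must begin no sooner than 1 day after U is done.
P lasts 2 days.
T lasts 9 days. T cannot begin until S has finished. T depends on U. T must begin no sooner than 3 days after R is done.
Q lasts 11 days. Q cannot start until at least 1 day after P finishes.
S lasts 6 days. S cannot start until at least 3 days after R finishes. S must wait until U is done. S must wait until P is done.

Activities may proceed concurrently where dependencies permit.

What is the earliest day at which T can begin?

P can start immediately at day 0; it finishes at day 2.
U cannot begin until P (finishes day 2). It runs from day 2 to 2 + 12 = day 14.
Q waits on P (finishes day 2, plus 1-day gap → day 3), so it starts at day 3 and finishes at 3 + 11 = day 14.
R has to wait for Q (finishes day 14); P (finishes day 2, plus 1-day gap → day 3); U (finishes day 14, plus 1-day gap → day 15). The latest of these is day 15, so R runs day 15 to 15 + 6 = day 21.
For S: R (finishes day 21, plus 3-day gap → day 24); U (finishes day 14); P (finishes day 2). Taking the maximum gives a start of day 24, and it finishes at 24 + 6 = day 30.
T waits on S (finishes day 30); U (finishes day 14); R (finishes day 21, plus 3-day gap → day 24). The latest of these is day 30, which is the earliest T can start.

30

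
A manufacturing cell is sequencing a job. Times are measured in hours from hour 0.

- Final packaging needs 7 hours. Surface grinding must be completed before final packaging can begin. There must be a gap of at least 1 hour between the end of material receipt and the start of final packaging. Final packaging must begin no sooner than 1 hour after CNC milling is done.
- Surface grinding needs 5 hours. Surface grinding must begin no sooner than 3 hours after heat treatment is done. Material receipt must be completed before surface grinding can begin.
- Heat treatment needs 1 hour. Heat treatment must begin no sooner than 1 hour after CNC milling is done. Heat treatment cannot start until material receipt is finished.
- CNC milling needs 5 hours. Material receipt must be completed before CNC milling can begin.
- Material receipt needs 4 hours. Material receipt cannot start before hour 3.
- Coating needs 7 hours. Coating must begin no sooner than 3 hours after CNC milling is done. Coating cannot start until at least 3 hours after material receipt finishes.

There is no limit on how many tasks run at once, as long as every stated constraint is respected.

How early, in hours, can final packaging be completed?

29

Material receipt waits on its own release at hour 3, so it starts at hour 3 and finishes at 3 + 4 = hour 7.
CNC milling waits on material receipt (finishes hour 7), so it starts at hour 7 and finishes at 7 + 5 = hour 12.
Heat treatment needs all of CNC milling (finishes hour 12, plus 1-hour gap → hour 13); material receipt (finishes hour 7). That puts its earliest start at hour 13; it finishes at 13 + 1 = hour 14.
Surface grinding needs all of heat treatment (finishes hour 14, plus 3-hour gap → hour 17); material receipt (finishes hour 7). That puts its earliest start at hour 17; it finishes at 17 + 5 = hour 22.
For final packaging: surface grinding (finishes hour 22); material receipt (finishes hour 7, plus 1-hour gap → hour 8); CNC milling (finishes hour 12, plus 1-hour gap → hour 13). Taking the maximum gives a start of hour 22, and it finishes at 22 + 7 = hour 29.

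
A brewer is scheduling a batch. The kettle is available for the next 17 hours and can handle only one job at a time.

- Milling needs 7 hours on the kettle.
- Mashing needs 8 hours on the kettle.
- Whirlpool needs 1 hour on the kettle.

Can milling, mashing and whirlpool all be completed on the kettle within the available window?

Yes

Running back to back, the jobs need 7 + 8 + 1 = 16 hours on the kettle.
Since 16 ≤ 17, they fit within the window.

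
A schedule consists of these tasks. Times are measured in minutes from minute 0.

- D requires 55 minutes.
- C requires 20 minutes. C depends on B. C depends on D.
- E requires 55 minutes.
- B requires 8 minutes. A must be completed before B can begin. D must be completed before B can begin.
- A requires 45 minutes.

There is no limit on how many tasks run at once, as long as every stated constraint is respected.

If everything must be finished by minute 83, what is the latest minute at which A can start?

To finish by minute 83, C (duration 20) must start no later than minute 63.
B feeds into C (must start by minute 63); so B must finish by minute 63 and therefore start by minute 55.
Since B (must start by minute 55) depends on it, A must finish by minute 55. Backing off its 45-minute duration gives a latest start of minute 10.

10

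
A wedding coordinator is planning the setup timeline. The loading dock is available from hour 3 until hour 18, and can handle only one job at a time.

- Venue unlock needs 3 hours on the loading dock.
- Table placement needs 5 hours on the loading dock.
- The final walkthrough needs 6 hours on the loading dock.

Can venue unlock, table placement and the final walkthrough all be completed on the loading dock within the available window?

The loading dock window is 18 − 3 = 15 hours.
Running back to back, the jobs need 3 + 5 + 6 = 14 hours on the loading dock.
Since 14 ≤ 15, they fit within the window.

Yes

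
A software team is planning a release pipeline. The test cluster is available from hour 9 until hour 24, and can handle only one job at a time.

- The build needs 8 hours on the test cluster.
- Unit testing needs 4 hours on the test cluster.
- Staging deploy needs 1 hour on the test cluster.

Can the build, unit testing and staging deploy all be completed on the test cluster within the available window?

The test cluster window is 24 − 9 = 15 hours.
Running back to back, the jobs need 8 + 4 + 1 = 13 hours on the test cluster.
Since 13 ≤ 15, they fit within the window.

Yes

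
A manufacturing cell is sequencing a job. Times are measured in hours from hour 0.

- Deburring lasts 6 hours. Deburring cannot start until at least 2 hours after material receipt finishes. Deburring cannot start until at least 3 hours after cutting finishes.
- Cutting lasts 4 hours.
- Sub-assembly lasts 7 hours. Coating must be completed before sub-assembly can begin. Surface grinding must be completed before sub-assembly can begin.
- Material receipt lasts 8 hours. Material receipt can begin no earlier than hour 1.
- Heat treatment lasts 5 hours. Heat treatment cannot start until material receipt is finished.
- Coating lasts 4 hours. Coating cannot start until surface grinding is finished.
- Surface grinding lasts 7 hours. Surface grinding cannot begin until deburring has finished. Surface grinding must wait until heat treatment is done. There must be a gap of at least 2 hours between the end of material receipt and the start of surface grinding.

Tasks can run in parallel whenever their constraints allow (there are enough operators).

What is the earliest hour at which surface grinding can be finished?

Cutting has no prerequisites, so it starts at hour 0 and finishes at hour 4.
Material receipt waits on its own release at hour 1, so it starts at hour 1 and finishes at 1 + 8 = hour 9.
Heat treatment waits on material receipt (finishes hour 9), so it starts at hour 9 and finishes at 9 + 5 = hour 14.
For deburring: material receipt (finishes hour 9, plus 2-hour gap → hour 11); cutting (finishes hour 4, plus 3-hour gap → hour 7). Taking the maximum gives a start of hour 11, and it finishes at 11 + 6 = hour 17.
Surface grinding needs all of deburring (finishes hour 17); heat treatment (finishes hour 14); material receipt (finishes hour 9, plus 2-hour gap → hour 11). That puts its earliest start at hour 17; it finishes at 17 + 7 = hour 24.

24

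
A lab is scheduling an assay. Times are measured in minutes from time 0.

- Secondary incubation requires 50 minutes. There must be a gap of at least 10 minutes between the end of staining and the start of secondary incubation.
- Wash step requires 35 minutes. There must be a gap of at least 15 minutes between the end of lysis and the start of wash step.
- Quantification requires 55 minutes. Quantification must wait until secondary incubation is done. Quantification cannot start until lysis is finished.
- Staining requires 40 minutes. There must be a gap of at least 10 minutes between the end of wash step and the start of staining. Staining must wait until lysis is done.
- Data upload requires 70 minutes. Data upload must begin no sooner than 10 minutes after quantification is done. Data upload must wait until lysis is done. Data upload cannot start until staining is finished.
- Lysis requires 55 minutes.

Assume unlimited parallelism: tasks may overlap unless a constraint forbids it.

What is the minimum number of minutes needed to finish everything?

350

Lysis has no prerequisites, so it starts at minute 0 and finishes at minute 55.
Wash step waits on lysis (finishes minute 55, plus 15-minute gap → minute 70), so it starts at minute 70 and finishes at 70 + 35 = minute 105.
Staining cannot start until wash step (finishes minute 105, plus 10-minute gap → minute 115); lysis (finishes minute 55). The controlling bound is minute 115, so staining finishes at 115 + 40 = minute 155.
Secondary incubation cannot begin until staining (finishes minute 155, plus 10-minute gap → minute 165). It runs from minute 165 to 165 + 50 = minute 215.
Quantification cannot start until secondary incubation (finishes minute 215); lysis (finishes minute 55). The controlling bound is minute 215, so quantification finishes at 215 + 55 = minute 270.
Data upload needs all of quantification (finishes minute 270, plus 10-minute gap → minute 280); lysis (finishes minute 55); staining (finishes minute 155). That puts its earliest start at minute 280; it finishes at 280 + 70 = minute 350.
All tasks are finished once the last one completes. Finish times: Lysis at 55, Wash step at 105, Staining at 155, Secondary incubation at 215, Quantification at 270, Data upload at 350. The latest is minute 350.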